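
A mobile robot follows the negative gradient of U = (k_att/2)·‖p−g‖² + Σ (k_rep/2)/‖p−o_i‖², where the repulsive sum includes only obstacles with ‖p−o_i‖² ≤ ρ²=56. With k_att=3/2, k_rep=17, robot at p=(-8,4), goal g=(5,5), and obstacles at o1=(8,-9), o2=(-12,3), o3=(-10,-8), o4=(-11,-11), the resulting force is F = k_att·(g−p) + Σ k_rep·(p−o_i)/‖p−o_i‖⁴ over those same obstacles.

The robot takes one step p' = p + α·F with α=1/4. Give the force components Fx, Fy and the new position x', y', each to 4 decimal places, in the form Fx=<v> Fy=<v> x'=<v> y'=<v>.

F_att = 3/2·(g−p) = 3/2·(13,1) = (19.5000,1.5000)
o1: d²=425 > ρ²=56 → inactive
o2: d²=17 ≤ ρ²=56; F_rep = 17·(4,1)/17² = (0.2353,0.0588)
o3: d²=148 > ρ²=56 → inactive
o4: d²=234 > ρ²=56 → inactive
F = F_att + ΣF_rep = (19.7353,1.5588)
p' = p + 1/4·F = (-3.0662,4.3897)

Fx=19.7353 Fy=1.5588 x'=-3.0662 y'=4.3897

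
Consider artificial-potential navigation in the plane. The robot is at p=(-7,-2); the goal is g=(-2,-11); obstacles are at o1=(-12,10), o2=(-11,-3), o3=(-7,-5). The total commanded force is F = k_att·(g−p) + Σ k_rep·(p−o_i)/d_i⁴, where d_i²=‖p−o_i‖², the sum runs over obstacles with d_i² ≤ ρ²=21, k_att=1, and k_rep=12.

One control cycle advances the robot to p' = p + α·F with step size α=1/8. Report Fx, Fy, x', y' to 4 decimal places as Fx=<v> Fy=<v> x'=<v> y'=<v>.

F_att = 1·(g−p) = 1·(5,-9) = (5.0000,-9.0000)
o1: d²=169 > ρ²=21 → inactive
o2: d²=17 ≤ ρ²=21; F_rep = 12·(4,1)/17² = (0.1661,0.0415)
o3: d²=9 ≤ ρ²=21; F_rep = 12·(0,3)/9² = (0.0000,0.4444)
F = F_att + ΣF_rep = (5.1661,-8.5140)
p' = p + 1/8·F = (-6.3542,-3.0643)

Fx=5.1661 Fy=-8.5140 x'=-6.3542 y'=-3.0643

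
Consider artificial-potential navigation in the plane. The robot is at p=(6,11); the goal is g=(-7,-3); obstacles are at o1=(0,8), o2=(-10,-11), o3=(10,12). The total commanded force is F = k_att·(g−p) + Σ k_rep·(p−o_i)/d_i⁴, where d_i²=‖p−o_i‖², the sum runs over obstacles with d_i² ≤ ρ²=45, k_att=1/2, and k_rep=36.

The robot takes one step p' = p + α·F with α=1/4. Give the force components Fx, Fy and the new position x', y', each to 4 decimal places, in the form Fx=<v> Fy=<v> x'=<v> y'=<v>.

Fx=-6.8916 Fy=-7.0712 x'=4.2771 y'=9.2322

F_att = 1/2·(g−p) = 1/2·(-13,-14) = (-6.5000,-7.0000)
o1: d²=45 ≤ ρ²=45; F_rep = 36·(6,3)/45² = (0.1067,0.0533)
o2: d²=740 > ρ²=45 → inactive
o3: d²=17 ≤ ρ²=45; F_rep = 36·(-4,-1)/17² = (-0.4983,-0.1246)
F = F_att + ΣF_rep = (-6.8916,-7.0712)
p' = p + 1/4·F = (4.2771,9.2322)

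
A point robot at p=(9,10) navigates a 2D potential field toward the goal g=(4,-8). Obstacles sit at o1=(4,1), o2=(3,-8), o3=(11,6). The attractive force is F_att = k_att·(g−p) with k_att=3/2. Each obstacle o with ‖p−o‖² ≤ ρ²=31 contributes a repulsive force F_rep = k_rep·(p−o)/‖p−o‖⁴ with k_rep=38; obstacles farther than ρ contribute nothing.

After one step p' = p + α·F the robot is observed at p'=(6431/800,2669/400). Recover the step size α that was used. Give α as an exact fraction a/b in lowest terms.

α = 1/8

F_att = 3/2·(g−p) = 3/2·(-5,-18) = (-7.5000,-27.0000)
o1: d²=106 > ρ²=31 → inactive
o2: d²=360 > ρ²=31 → inactive
o3: d²=20 ≤ ρ²=31; F_rep = 38·(-2,4)/20² = (-0.1900,0.3800)
F = F_att + ΣF_rep = (-7.6900,-26.6200)
Δp = p'−p = (-0.9613,-3.3275); α = Δx/Fx = (-769/800) / (-769/100) = 1/8
check: Δy/Fy = (-1331/400) / (-1331/50) = 1/8 ✓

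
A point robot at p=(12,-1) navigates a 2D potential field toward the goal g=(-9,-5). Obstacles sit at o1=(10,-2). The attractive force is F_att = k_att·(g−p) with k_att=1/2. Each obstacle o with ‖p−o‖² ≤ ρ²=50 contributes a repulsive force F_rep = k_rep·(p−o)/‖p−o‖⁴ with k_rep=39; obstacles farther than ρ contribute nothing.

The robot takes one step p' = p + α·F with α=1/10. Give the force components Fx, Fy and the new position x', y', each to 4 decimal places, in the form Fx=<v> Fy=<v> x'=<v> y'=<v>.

F_att = 1/2·(g−p) = 1/2·(-21,-4) = (-10.5000,-2.0000)
o1: d²=5 ≤ ρ²=50; F_rep = 39·(2,1)/5² = (3.1200,1.5600)
F = F_att + ΣF_rep = (-7.3800,-0.4400)
p' = p + 1/10·F = (11.2620,-1.0440)

Fx=-7.3800 Fy=-0.4400 x'=11.2620 y'=-1.0440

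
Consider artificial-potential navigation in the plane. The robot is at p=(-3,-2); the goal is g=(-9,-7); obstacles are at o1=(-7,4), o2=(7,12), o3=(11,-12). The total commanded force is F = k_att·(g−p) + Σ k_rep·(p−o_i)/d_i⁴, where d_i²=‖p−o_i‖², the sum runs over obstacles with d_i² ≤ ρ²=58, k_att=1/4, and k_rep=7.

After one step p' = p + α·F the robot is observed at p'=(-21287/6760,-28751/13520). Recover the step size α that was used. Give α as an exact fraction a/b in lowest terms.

F_att = 1/4·(g−p) = 1/4·(-6,-5) = (-1.5000,-1.2500)
o1: d²=52 ≤ ρ²=58; F_rep = 7·(4,-6)/52² = (0.0104,-0.0155)
o2: d²=296 > ρ²=58 → inactive
o3: d²=296 > ρ²=58 → inactive
F = F_att + ΣF_rep = (-1.4896,-1.2655)
Δp = p'−p = (-0.1490,-0.1266); α = Δx/Fx = (-1007/6760) / (-1007/676) = 1/10
check: Δy/Fy = (-1711/13520) / (-1711/1352) = 1/10 ✓

α = 1/10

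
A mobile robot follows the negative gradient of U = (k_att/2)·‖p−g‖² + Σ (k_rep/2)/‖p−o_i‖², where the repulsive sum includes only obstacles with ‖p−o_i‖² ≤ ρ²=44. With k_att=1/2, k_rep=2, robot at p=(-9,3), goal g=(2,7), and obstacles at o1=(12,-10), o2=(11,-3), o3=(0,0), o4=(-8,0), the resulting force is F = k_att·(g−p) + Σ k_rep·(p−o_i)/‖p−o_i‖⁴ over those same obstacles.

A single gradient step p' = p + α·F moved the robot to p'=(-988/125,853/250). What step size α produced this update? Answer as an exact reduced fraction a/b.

F_att = 1/2·(g−p) = 1/2·(11,4) = (5.5000,2.0000)
o1: d²=610 > ρ²=44 → inactive
o2: d²=436 > ρ²=44 → inactive
o3: d²=90 > ρ²=44 → inactive
o4: d²=10 ≤ ρ²=44; F_rep = 2·(-1,3)/10² = (-0.0200,0.0600)
F = F_att + ΣF_rep = (5.4800,2.0600)
Δp = p'−p = (1.0960,0.4120); α = Δx/Fx = (137/125) / (137/25) = 1/5
check: Δy/Fy = (103/250) / (103/50) = 1/5 ✓

α = 1/5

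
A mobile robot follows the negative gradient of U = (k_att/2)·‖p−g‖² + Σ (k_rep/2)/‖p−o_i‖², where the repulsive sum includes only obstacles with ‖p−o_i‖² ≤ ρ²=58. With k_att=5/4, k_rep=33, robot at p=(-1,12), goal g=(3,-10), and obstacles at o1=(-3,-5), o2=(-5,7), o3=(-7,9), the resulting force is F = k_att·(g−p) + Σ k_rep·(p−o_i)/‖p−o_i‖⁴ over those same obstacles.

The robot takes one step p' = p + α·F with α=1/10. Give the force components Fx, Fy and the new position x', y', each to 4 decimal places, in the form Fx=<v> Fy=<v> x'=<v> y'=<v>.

F_att = 5/4·(g−p) = 5/4·(4,-22) = (5.0000,-27.5000)
o1: d²=293 > ρ²=58 → inactive
o2: d²=41 ≤ ρ²=58; F_rep = 33·(4,5)/41² = (0.0785,0.0982)
o3: d²=45 ≤ ρ²=58; F_rep = 33·(6,3)/45² = (0.0978,0.0489)
F = F_att + ΣF_rep = (5.1763,-27.3530)
p' = p + 1/10·F = (-0.4824,9.2647)

Fx=5.1763 Fy=-27.3530 x'=-0.4824 y'=9.2647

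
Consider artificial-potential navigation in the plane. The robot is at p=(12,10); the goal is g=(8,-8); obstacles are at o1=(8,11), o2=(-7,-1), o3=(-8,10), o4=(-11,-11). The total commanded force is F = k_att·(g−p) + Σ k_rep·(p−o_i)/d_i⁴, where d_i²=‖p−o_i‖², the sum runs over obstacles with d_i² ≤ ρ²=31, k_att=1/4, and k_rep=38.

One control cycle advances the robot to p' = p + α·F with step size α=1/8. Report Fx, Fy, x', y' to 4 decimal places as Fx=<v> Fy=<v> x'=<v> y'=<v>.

F_att = 1/4·(g−p) = 1/4·(-4,-18) = (-1.0000,-4.5000)
o1: d²=17 ≤ ρ²=31; F_rep = 38·(4,-1)/17² = (0.5260,-0.1315)
o2: d²=482 > ρ²=31 → inactive
o3: d²=400 > ρ²=31 → inactive
o4: d²=970 > ρ²=31 → inactive
F = F_att + ΣF_rep = (-0.4740,-4.6315)
p' = p + 1/8·F = (11.9407,9.4211)

Fx=-0.4740 Fy=-4.6315 x'=11.9407 y'=9.4211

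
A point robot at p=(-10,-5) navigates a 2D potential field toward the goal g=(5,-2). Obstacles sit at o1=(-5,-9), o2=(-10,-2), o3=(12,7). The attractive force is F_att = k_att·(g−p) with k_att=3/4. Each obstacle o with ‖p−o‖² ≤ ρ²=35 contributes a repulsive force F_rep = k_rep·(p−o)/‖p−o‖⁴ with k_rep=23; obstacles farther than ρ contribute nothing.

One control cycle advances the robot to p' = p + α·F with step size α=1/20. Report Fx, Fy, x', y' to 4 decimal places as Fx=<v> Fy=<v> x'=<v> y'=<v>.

Fx=11.2500 Fy=1.3981 x'=-9.4375 y'=-4.9301

F_att = 3/4·(g−p) = 3/4·(15,3) = (11.2500,2.2500)
o1: d²=41 > ρ²=35 → inactive
o2: d²=9 ≤ ρ²=35; F_rep = 23·(0,-3)/9² = (0.0000,-0.8519)
o3: d²=628 > ρ²=35 → inactive
F = F_att + ΣF_rep = (11.2500,1.3981)
p' = p + 1/20·F = (-9.4375,-4.9301)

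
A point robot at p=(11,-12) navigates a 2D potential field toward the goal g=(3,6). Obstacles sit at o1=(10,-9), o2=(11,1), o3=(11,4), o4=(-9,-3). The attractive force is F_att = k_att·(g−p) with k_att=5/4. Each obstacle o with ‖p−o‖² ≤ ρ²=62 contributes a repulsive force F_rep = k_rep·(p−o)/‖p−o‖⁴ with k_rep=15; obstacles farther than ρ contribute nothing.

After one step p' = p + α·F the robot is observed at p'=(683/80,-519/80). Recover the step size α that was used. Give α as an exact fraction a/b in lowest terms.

F_att = 5/4·(g−p) = 5/4·(-8,18) = (-10.0000,22.5000)
o1: d²=10 ≤ ρ²=62; F_rep = 15·(1,-3)/10² = (0.1500,-0.4500)
o2: d²=169 > ρ²=62 → inactive
o3: d²=256 > ρ²=62 → inactive
o4: d²=481 > ρ²=62 → inactive
F = F_att + ΣF_rep = (-9.8500,22.0500)
Δp = p'−p = (-2.4625,5.5125); α = Δx/Fx = (-197/80) / (-197/20) = 1/4
check: Δy/Fy = (441/80) / (441/20) = 1/4 ✓

α = 1/4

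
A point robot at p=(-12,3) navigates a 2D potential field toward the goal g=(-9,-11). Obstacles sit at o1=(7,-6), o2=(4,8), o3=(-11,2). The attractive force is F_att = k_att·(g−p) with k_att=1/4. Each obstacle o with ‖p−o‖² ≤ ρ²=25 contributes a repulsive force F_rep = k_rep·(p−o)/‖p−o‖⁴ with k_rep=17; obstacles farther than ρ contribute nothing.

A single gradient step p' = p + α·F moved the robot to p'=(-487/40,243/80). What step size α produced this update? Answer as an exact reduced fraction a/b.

F_att = 1/4·(g−p) = 1/4·(3,-14) = (0.7500,-3.5000)
o1: d²=442 > ρ²=25 → inactive
o2: d²=281 > ρ²=25 → inactive
o3: d²=2 ≤ ρ²=25; F_rep = 17·(-1,1)/2² = (-4.2500,4.2500)
F = F_att + ΣF_rep = (-3.5000,0.7500)
Δp = p'−p = (-0.1750,0.0375); α = Δx/Fx = (-7/40) / (-7/2) = 1/20
check: Δy/Fy = (3/80) / (3/4) = 1/20 ✓

α = 1/20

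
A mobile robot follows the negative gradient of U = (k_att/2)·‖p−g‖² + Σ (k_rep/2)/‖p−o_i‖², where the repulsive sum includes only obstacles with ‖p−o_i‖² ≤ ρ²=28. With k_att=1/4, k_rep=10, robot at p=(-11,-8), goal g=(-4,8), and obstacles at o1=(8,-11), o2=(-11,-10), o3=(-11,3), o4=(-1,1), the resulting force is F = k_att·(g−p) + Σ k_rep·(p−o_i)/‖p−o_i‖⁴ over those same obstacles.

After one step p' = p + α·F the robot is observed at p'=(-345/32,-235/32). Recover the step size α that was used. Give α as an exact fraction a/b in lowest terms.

α = 1/8

F_att = 1/4·(g−p) = 1/4·(7,16) = (1.7500,4.0000)
o1: d²=370 > ρ²=28 → inactive
o2: d²=4 ≤ ρ²=28; F_rep = 10·(0,2)/4² = (0.0000,1.2500)
o3: d²=121 > ρ²=28 → inactive
o4: d²=181 > ρ²=28 → inactive
F = F_att + ΣF_rep = (1.7500,5.2500)
Δp = p'−p = (0.2188,0.6562); α = Δx/Fx = (7/32) / (7/4) = 1/8
check: Δy/Fy = (21/32) / (21/4) = 1/8 ✓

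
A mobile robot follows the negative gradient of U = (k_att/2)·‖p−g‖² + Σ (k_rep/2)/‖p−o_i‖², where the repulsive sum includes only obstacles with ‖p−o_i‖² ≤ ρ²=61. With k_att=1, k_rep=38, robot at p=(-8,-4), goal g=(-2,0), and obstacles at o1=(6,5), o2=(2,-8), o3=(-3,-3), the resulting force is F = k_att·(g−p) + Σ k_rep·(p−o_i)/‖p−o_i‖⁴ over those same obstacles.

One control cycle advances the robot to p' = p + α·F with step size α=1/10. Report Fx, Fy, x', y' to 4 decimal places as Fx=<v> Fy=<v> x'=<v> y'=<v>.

F_att = 1·(g−p) = 1·(6,4) = (6.0000,4.0000)
o1: d²=277 > ρ²=61 → inactive
o2: d²=116 > ρ²=61 → inactive
o3: d²=26 ≤ ρ²=61; F_rep = 38·(-5,-1)/26² = (-0.2811,-0.0562)
F = F_att + ΣF_rep = (5.7189,3.9438)
p' = p + 1/10·F = (-7.4281,-3.6056)

Fx=5.7189 Fy=3.9438 x'=-7.4281 y'=-3.6056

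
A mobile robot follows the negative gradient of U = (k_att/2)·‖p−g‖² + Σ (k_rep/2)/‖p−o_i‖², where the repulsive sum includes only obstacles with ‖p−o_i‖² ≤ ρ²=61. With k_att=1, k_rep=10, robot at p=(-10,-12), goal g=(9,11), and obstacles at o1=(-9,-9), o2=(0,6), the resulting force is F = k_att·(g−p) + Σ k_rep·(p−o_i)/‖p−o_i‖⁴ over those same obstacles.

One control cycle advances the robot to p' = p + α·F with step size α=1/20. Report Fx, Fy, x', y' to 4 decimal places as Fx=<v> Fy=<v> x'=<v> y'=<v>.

F_att = 1·(g−p) = 1·(19,23) = (19.0000,23.0000)
o1: d²=10 ≤ ρ²=61; F_rep = 10·(-1,-3)/10² = (-0.1000,-0.3000)
o2: d²=424 > ρ²=61 → inactive
F = F_att + ΣF_rep = (18.9000,22.7000)
p' = p + 1/20·F = (-9.0550,-10.8650)

Fx=18.9000 Fy=22.7000 x'=-9.0550 y'=-10.8650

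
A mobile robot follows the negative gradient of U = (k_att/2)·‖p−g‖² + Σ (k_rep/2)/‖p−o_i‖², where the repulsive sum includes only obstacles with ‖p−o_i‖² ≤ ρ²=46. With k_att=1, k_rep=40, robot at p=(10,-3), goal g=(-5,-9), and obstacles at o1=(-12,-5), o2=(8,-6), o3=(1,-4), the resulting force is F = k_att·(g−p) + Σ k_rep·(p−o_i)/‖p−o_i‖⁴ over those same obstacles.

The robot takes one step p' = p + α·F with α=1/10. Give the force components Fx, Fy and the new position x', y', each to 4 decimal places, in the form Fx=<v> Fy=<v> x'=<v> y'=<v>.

Fx=-14.5266 Fy=-5.2899 x'=8.5473 y'=-3.5290

F_att = 1·(g−p) = 1·(-15,-6) = (-15.0000,-6.0000)
o1: d²=488 > ρ²=46 → inactive
o2: d²=13 ≤ ρ²=46; F_rep = 40·(2,3)/13² = (0.4734,0.7101)
o3: d²=82 > ρ²=46 → inactive
F = F_att + ΣF_rep = (-14.5266,-5.2899)
p' = p + 1/10·F = (8.5473,-3.5290)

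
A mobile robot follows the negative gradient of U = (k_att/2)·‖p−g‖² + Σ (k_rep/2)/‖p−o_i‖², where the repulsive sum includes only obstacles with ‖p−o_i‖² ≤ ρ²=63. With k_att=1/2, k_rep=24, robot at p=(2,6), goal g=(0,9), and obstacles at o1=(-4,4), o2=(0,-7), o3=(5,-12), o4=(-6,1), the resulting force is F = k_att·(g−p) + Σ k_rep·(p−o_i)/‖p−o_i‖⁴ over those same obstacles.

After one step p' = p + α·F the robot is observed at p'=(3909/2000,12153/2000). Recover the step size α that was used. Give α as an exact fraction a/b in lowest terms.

F_att = 1/2·(g−p) = 1/2·(-2,3) = (-1.0000,1.5000)
o1: d²=40 ≤ ρ²=63; F_rep = 24·(6,2)/40² = (0.0900,0.0300)
o2: d²=173 > ρ²=63 → inactive
o3: d²=333 > ρ²=63 → inactive
o4: d²=89 > ρ²=63 → inactive
F = F_att + ΣF_rep = (-0.9100,1.5300)
Δp = p'−p = (-0.0455,0.0765); α = Δx/Fx = (-91/2000) / (-91/100) = 1/20
check: Δy/Fy = (153/2000) / (153/100) = 1/20 ✓

α = 1/20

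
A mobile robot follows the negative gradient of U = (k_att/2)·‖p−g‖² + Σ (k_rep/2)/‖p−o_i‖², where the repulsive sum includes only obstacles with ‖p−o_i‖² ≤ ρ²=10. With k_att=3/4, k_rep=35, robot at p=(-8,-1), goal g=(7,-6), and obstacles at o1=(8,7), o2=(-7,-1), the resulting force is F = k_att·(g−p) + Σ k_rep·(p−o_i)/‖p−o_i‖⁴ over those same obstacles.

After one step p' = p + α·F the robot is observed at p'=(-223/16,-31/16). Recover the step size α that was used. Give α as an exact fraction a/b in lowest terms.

α = 1/4

F_att = 3/4·(g−p) = 3/4·(15,-5) = (11.2500,-3.7500)
o1: d²=320 > ρ²=10 → inactive
o2: d²=1 ≤ ρ²=10; F_rep = 35·(-1,0)/1² = (-35.0000,0.0000)
F = F_att + ΣF_rep = (-23.7500,-3.7500)
Δp = p'−p = (-5.9375,-0.9375); α = Δx/Fx = (-95/16) / (-95/4) = 1/4
check: Δy/Fy = (-15/16) / (-15/4) = 1/4 ✓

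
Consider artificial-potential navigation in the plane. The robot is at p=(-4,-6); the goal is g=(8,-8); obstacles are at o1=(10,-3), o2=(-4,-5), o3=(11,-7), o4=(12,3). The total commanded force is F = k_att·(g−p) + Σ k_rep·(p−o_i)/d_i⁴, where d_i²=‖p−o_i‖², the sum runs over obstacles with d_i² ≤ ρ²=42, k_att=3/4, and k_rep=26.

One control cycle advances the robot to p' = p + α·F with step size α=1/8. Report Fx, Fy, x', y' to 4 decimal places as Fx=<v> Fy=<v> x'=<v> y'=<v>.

F_att = 3/4·(g−p) = 3/4·(12,-2) = (9.0000,-1.5000)
o1: d²=205 > ρ²=42 → inactive
o2: d²=1 ≤ ρ²=42; F_rep = 26·(0,-1)/1² = (0.0000,-26.0000)
o3: d²=226 > ρ²=42 → inactive
o4: d²=337 > ρ²=42 → inactive
F = F_att + ΣF_rep = (9.0000,-27.5000)
p' = p + 1/8·F = (-2.8750,-9.4375)

Fx=9.0000 Fy=-27.5000 x'=-2.8750 y'=-9.4375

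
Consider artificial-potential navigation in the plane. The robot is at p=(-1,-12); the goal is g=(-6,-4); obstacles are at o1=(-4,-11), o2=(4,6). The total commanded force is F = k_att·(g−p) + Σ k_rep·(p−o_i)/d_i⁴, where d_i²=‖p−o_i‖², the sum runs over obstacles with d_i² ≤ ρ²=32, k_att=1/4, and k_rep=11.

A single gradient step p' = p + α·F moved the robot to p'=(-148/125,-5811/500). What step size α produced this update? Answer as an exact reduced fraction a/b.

α = 1/5

F_att = 1/4·(g−p) = 1/4·(-5,8) = (-1.2500,2.0000)
o1: d²=10 ≤ ρ²=32; F_rep = 11·(3,-1)/10² = (0.3300,-0.1100)
o2: d²=349 > ρ²=32 → inactive
F = F_att + ΣF_rep = (-0.9200,1.8900)
Δp = p'−p = (-0.1840,0.3780); α = Δx/Fx = (-23/125) / (-23/25) = 1/5
check: Δy/Fy = (189/500) / (189/100) = 1/5 ✓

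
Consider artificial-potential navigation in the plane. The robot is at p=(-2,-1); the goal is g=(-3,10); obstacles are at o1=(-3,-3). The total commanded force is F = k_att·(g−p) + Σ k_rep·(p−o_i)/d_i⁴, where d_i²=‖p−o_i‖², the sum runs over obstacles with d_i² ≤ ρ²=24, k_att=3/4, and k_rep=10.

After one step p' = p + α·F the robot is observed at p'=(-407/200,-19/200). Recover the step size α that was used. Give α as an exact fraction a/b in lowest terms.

F_att = 3/4·(g−p) = 3/4·(-1,11) = (-0.7500,8.2500)
o1: d²=5 ≤ ρ²=24; F_rep = 10·(1,2)/5² = (0.4000,0.8000)
F = F_att + ΣF_rep = (-0.3500,9.0500)
Δp = p'−p = (-0.0350,0.9050); α = Δx/Fx = (-7/200) / (-7/20) = 1/10
check: Δy/Fy = (181/200) / (181/20) = 1/10 ✓

α = 1/10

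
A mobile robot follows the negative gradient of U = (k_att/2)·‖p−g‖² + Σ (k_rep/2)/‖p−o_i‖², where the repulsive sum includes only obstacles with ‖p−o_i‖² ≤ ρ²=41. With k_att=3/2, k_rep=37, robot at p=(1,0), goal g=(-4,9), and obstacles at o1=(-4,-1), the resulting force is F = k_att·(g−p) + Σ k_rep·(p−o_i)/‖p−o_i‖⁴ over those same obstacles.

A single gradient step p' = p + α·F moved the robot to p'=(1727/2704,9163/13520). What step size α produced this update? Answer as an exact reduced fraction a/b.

α = 1/20

F_att = 3/2·(g−p) = 3/2·(-5,9) = (-7.5000,13.5000)
o1: d²=26 ≤ ρ²=41; F_rep = 37·(5,1)/26² = (0.2737,0.0547)
F = F_att + ΣF_rep = (-7.2263,13.5547)
Δp = p'−p = (-0.3613,0.6777); α = Δx/Fx = (-977/2704) / (-4885/676) = 1/20
check: Δy/Fy = (9163/13520) / (9163/676) = 1/20 ✓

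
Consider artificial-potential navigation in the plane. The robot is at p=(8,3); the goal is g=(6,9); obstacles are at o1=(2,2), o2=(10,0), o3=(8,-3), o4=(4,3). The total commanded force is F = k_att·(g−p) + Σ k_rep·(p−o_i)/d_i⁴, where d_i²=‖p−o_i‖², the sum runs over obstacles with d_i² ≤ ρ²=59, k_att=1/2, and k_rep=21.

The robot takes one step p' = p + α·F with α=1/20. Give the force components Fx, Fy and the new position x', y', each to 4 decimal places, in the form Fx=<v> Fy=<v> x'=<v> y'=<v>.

F_att = 1/2·(g−p) = 1/2·(-2,6) = (-1.0000,3.0000)
o1: d²=37 ≤ ρ²=59; F_rep = 21·(6,1)/37² = (0.0920,0.0153)
o2: d²=13 ≤ ρ²=59; F_rep = 21·(-2,3)/13² = (-0.2485,0.3728)
o3: d²=36 ≤ ρ²=59; F_rep = 21·(0,6)/36² = (0.0000,0.0972)
o4: d²=16 ≤ ρ²=59; F_rep = 21·(4,0)/16² = (0.3281,0.0000)
F = F_att + ΣF_rep = (-0.8284,3.4853)
p' = p + 1/20·F = (7.9586,3.1743)

Fx=-0.8284 Fy=3.4853 x'=7.9586 y'=3.1743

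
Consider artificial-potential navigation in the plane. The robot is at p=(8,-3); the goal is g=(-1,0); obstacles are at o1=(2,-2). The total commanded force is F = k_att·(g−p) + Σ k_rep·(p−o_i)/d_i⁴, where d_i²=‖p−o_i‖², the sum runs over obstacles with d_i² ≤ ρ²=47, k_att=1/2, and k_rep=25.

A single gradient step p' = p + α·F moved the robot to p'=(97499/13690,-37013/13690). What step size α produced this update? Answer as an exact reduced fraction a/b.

α = 1/5

F_att = 1/2·(g−p) = 1/2·(-9,3) = (-4.5000,1.5000)
o1: d²=37 ≤ ρ²=47; F_rep = 25·(6,-1)/37² = (0.1096,-0.0183)
F = F_att + ΣF_rep = (-4.3904,1.4817)
Δp = p'−p = (-0.8781,0.2963); α = Δx/Fx = (-12021/13690) / (-12021/2738) = 1/5
check: Δy/Fy = (4057/13690) / (4057/2738) = 1/5 ✓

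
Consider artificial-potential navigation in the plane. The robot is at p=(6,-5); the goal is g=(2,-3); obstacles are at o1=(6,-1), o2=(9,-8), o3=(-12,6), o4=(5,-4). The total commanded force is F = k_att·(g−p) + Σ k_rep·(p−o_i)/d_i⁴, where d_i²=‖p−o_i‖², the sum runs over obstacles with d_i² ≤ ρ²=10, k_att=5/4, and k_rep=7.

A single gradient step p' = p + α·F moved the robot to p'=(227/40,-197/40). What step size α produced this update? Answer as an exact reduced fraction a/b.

α = 1/10

F_att = 5/4·(g−p) = 5/4·(-4,2) = (-5.0000,2.5000)
o1: d²=16 > ρ²=10 → inactive
o2: d²=18 > ρ²=10 → inactive
o3: d²=445 > ρ²=10 → inactive
o4: d²=2 ≤ ρ²=10; F_rep = 7·(1,-1)/2² = (1.7500,-1.7500)
F = F_att + ΣF_rep = (-3.2500,0.7500)
Δp = p'−p = (-0.3250,0.0750); α = Δx/Fx = (-13/40) / (-13/4) = 1/10
check: Δy/Fy = (3/40) / (3/4) = 1/10 ✓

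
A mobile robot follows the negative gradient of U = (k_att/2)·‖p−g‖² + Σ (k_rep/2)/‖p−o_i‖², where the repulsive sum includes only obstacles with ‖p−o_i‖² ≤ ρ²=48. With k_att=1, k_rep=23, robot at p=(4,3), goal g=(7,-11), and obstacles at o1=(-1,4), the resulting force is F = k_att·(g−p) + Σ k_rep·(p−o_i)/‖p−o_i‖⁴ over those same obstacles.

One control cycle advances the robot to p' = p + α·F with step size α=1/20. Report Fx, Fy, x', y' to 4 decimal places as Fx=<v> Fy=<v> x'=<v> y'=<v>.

Fx=3.1701 Fy=-14.0340 x'=4.1585 y'=2.2983

F_att = 1·(g−p) = 1·(3,-14) = (3.0000,-14.0000)
o1: d²=26 ≤ ρ²=48; F_rep = 23·(5,-1)/26² = (0.1701,-0.0340)
F = F_att + ΣF_rep = (3.1701,-14.0340)
p' = p + 1/20·F = (4.1585,2.2983)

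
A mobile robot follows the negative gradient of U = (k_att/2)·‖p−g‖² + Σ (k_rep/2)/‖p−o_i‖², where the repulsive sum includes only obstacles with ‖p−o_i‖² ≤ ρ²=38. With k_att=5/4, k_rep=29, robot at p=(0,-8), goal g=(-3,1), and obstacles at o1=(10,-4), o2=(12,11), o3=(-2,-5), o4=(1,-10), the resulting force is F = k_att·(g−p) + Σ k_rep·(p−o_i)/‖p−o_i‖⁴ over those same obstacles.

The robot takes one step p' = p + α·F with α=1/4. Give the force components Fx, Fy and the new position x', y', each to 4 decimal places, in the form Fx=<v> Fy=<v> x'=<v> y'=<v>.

Fx=-4.5668 Fy=13.0552 x'=-1.1417 y'=-4.7362

F_att = 5/4·(g−p) = 5/4·(-3,9) = (-3.7500,11.2500)
o1: d²=116 > ρ²=38 → inactive
o2: d²=505 > ρ²=38 → inactive
o3: d²=13 ≤ ρ²=38; F_rep = 29·(2,-3)/13² = (0.3432,-0.5148)
o4: d²=5 ≤ ρ²=38; F_rep = 29·(-1,2)/5² = (-1.1600,2.3200)
F = F_att + ΣF_rep = (-4.5668,13.0552)
p' = p + 1/4·F = (-1.1417,-4.7362)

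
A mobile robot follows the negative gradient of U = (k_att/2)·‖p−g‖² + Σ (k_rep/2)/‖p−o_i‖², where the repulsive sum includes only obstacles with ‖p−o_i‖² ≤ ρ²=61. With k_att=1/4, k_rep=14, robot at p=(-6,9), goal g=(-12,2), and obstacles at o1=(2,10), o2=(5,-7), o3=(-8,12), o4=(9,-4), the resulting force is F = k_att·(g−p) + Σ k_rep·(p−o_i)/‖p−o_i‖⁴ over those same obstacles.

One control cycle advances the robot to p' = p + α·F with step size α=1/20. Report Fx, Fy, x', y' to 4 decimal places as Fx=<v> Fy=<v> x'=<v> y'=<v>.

F_att = 1/4·(g−p) = 1/4·(-6,-7) = (-1.5000,-1.7500)
o1: d²=65 > ρ²=61 → inactive
o2: d²=377 > ρ²=61 → inactive
o3: d²=13 ≤ ρ²=61; F_rep = 14·(2,-3)/13² = (0.1657,-0.2485)
o4: d²=394 > ρ²=61 → inactive
F = F_att + ΣF_rep = (-1.3343,-1.9985)
p' = p + 1/20·F = (-6.0667,8.9001)

Fx=-1.3343 Fy=-1.9985 x'=-6.0667 y'=8.9001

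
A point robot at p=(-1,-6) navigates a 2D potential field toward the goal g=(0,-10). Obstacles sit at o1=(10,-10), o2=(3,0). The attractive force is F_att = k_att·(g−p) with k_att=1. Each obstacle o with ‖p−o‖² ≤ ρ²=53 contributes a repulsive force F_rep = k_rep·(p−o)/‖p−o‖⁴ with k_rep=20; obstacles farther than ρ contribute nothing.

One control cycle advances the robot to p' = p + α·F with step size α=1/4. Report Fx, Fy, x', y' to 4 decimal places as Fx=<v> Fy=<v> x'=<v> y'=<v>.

Fx=0.9704 Fy=-4.0444 x'=-0.7574 y'=-7.0111

F_att = 1·(g−p) = 1·(1,-4) = (1.0000,-4.0000)
o1: d²=137 > ρ²=53 → inactive
o2: d²=52 ≤ ρ²=53; F_rep = 20·(-4,-6)/52² = (-0.0296,-0.0444)
F = F_att + ΣF_rep = (0.9704,-4.0444)
p' = p + 1/4·F = (-0.7574,-7.0111)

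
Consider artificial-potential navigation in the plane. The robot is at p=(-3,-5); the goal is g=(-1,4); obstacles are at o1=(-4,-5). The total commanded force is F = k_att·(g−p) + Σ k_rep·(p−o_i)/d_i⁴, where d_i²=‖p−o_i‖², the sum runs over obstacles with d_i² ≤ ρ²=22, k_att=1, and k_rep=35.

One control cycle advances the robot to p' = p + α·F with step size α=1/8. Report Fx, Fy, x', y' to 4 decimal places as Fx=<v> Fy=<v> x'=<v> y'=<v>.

F_att = 1·(g−p) = 1·(2,9) = (2.0000,9.0000)
o1: d²=1 ≤ ρ²=22; F_rep = 35·(1,0)/1² = (35.0000,0.0000)
F = F_att + ΣF_rep = (37.0000,9.0000)
p' = p + 1/8·F = (1.6250,-3.8750)

Fx=37.0000 Fy=9.0000 x'=1.6250 y'=-3.8750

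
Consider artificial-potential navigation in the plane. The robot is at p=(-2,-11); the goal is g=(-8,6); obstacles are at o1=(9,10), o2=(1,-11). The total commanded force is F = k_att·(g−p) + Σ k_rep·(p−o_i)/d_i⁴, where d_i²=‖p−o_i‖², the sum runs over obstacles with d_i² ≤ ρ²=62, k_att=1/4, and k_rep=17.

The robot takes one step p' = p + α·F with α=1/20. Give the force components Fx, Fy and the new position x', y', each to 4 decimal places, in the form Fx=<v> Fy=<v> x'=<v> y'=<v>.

F_att = 1/4·(g−p) = 1/4·(-6,17) = (-1.5000,4.2500)
o1: d²=562 > ρ²=62 → inactive
o2: d²=9 ≤ ρ²=62; F_rep = 17·(-3,0)/9² = (-0.6296,0.0000)
F = F_att + ΣF_rep = (-2.1296,4.2500)
p' = p + 1/20·F = (-2.1065,-10.7875)

Fx=-2.1296 Fy=4.2500 x'=-2.1065 y'=-10.7875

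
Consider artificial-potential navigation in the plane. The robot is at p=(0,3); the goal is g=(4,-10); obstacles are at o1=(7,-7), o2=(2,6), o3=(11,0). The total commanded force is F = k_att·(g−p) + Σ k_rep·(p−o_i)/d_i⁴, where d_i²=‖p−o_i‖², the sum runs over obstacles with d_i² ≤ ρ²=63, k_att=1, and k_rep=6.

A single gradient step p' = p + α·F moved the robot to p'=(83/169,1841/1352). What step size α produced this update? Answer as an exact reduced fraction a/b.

α = 1/8

F_att = 1·(g−p) = 1·(4,-13) = (4.0000,-13.0000)
o1: d²=149 > ρ²=63 → inactive
o2: d²=13 ≤ ρ²=63; F_rep = 6·(-2,-3)/13² = (-0.0710,-0.1065)
o3: d²=130 > ρ²=63 → inactive
F = F_att + ΣF_rep = (3.9290,-13.1065)
Δp = p'−p = (0.4911,-1.6383); α = Δx/Fx = (83/169) / (664/169) = 1/8
check: Δy/Fy = (-2215/1352) / (-2215/169) = 1/8 ✓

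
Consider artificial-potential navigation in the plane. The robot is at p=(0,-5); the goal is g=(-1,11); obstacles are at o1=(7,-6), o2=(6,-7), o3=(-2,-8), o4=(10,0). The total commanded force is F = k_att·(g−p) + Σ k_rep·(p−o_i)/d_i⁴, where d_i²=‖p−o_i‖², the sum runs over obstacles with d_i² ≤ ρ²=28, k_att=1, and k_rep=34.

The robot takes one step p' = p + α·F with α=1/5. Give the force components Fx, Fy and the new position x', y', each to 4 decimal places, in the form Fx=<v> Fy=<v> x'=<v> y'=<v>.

Fx=-0.5976 Fy=16.6036 x'=-0.1195 y'=-1.6793

F_att = 1·(g−p) = 1·(-1,16) = (-1.0000,16.0000)
o1: d²=50 > ρ²=28 → inactive
o2: d²=40 > ρ²=28 → inactive
o3: d²=13 ≤ ρ²=28; F_rep = 34·(2,3)/13² = (0.4024,0.6036)
o4: d²=125 > ρ²=28 → inactive
F = F_att + ΣF_rep = (-0.5976,16.6036)
p' = p + 1/5·F = (-0.1195,-1.6793)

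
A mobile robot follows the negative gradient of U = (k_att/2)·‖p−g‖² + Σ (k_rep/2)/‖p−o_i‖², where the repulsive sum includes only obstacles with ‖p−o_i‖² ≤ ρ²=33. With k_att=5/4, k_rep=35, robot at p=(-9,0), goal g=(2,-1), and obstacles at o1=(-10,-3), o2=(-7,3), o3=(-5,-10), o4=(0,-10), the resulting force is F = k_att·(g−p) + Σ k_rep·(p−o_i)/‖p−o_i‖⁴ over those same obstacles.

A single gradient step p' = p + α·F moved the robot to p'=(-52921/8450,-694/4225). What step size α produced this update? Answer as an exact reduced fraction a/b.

F_att = 5/4·(g−p) = 5/4·(11,-1) = (13.7500,-1.2500)
o1: d²=10 ≤ ρ²=33; F_rep = 35·(1,3)/10² = (0.3500,1.0500)
o2: d²=13 ≤ ρ²=33; F_rep = 35·(-2,-3)/13² = (-0.4142,-0.6213)
o3: d²=116 > ρ²=33 → inactive
o4: d²=181 > ρ²=33 → inactive
F = F_att + ΣF_rep = (13.6858,-0.8213)
Δp = p'−p = (2.7372,-0.1643); α = Δx/Fx = (23129/8450) / (23129/1690) = 1/5
check: Δy/Fy = (-694/4225) / (-694/845) = 1/5 ✓

α = 1/5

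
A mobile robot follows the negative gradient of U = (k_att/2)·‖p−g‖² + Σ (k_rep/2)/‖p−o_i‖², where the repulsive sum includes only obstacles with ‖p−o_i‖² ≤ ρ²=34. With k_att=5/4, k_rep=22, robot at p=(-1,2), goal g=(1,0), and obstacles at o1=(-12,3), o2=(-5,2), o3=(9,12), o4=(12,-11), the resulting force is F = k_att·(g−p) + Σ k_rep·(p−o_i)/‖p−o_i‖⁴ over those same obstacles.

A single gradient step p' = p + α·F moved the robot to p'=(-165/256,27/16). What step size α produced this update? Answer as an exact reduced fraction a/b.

α = 1/8

F_att = 5/4·(g−p) = 5/4·(2,-2) = (2.5000,-2.5000)
o1: d²=122 > ρ²=34 → inactive
o2: d²=16 ≤ ρ²=34; F_rep = 22·(4,0)/16² = (0.3438,0.0000)
o3: d²=200 > ρ²=34 → inactive
o4: d²=338 > ρ²=34 → inactive
F = F_att + ΣF_rep = (2.8438,-2.5000)
Δp = p'−p = (0.3555,-0.3125); α = Δx/Fx = (91/256) / (91/32) = 1/8
check: Δy/Fy = (-5/16) / (-5/2) = 1/8 ✓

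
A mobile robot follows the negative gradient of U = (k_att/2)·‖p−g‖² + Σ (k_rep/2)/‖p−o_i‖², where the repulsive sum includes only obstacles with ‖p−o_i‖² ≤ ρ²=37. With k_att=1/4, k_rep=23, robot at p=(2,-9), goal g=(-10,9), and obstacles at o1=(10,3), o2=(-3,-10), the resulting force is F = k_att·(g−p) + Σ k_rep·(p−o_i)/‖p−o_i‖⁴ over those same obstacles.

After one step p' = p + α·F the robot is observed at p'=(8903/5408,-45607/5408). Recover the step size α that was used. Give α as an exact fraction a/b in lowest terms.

F_att = 1/4·(g−p) = 1/4·(-12,18) = (-3.0000,4.5000)
o1: d²=208 > ρ²=37 → inactive
o2: d²=26 ≤ ρ²=37; F_rep = 23·(5,1)/26² = (0.1701,0.0340)
F = F_att + ΣF_rep = (-2.8299,4.5340)
Δp = p'−p = (-0.3537,0.5668); α = Δx/Fx = (-1913/5408) / (-1913/676) = 1/8
check: Δy/Fy = (3065/5408) / (3065/676) = 1/8 ✓

α = 1/8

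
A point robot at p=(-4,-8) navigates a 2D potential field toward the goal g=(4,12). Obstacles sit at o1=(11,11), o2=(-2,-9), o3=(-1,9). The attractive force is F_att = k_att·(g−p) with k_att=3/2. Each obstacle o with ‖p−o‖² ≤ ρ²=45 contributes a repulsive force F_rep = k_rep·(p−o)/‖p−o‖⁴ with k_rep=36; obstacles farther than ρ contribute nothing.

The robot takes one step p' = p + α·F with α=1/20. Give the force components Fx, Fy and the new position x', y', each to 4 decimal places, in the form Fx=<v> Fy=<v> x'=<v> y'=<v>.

Fx=9.1200 Fy=31.4400 x'=-3.5440 y'=-6.4280

F_att = 3/2·(g−p) = 3/2·(8,20) = (12.0000,30.0000)
o1: d²=586 > ρ²=45 → inactive
o2: d²=5 ≤ ρ²=45; F_rep = 36·(-2,1)/5² = (-2.8800,1.4400)
o3: d²=298 > ρ²=45 → inactive
F = F_att + ΣF_rep = (9.1200,31.4400)
p' = p + 1/20·F = (-3.5440,-6.4280)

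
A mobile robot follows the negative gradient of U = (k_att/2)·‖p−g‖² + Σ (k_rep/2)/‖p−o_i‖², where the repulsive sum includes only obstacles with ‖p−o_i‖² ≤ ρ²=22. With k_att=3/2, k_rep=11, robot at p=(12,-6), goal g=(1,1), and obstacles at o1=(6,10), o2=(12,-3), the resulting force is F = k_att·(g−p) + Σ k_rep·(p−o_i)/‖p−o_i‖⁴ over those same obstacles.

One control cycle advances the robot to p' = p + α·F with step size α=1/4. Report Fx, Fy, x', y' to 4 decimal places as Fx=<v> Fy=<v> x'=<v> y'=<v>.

Fx=-16.5000 Fy=10.0926 x'=7.8750 y'=-3.4769

F_att = 3/2·(g−p) = 3/2·(-11,7) = (-16.5000,10.5000)
o1: d²=292 > ρ²=22 → inactive
o2: d²=9 ≤ ρ²=22; F_rep = 11·(0,-3)/9² = (0.0000,-0.4074)
F = F_att + ΣF_rep = (-16.5000,10.0926)
p' = p + 1/4·F = (7.8750,-3.4769)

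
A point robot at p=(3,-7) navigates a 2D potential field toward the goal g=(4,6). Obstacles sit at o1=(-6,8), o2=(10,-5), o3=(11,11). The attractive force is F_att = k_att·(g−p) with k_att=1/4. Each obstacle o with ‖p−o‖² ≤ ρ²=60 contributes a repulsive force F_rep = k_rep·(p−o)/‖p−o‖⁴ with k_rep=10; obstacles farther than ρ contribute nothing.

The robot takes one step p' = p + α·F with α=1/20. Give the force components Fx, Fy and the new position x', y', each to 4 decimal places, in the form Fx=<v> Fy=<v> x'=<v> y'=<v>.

F_att = 1/4·(g−p) = 1/4·(1,13) = (0.2500,3.2500)
o1: d²=306 > ρ²=60 → inactive
o2: d²=53 ≤ ρ²=60; F_rep = 10·(-7,-2)/53² = (-0.0249,-0.0071)
o3: d²=388 > ρ²=60 → inactive
F = F_att + ΣF_rep = (0.2251,3.2429)
p' = p + 1/20·F = (3.0113,-6.8379)

Fx=0.2251 Fy=3.2429 x'=3.0113 y'=-6.8379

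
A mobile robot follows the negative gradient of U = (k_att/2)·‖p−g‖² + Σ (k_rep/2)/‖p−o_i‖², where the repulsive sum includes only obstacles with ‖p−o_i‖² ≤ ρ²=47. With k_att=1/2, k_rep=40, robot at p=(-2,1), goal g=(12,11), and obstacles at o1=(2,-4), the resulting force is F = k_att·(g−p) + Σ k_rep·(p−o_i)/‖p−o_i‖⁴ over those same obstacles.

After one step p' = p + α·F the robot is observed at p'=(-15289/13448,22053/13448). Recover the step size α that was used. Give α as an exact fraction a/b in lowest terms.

α = 1/8

F_att = 1/2·(g−p) = 1/2·(14,10) = (7.0000,5.0000)
o1: d²=41 ≤ ρ²=47; F_rep = 40·(-4,5)/41² = (-0.0952,0.1190)
F = F_att + ΣF_rep = (6.9048,5.1190)
Δp = p'−p = (0.8631,0.6399); α = Δx/Fx = (11607/13448) / (11607/1681) = 1/8
check: Δy/Fy = (8605/13448) / (8605/1681) = 1/8 ✓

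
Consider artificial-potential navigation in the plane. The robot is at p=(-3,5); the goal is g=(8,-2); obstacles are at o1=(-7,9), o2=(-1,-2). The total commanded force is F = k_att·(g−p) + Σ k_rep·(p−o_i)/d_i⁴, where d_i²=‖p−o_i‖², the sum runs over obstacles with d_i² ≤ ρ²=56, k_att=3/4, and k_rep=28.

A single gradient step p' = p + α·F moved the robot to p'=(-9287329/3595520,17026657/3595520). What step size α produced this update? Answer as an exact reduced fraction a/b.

F_att = 3/4·(g−p) = 3/4·(11,-7) = (8.2500,-5.2500)
o1: d²=32 ≤ ρ²=56; F_rep = 28·(4,-4)/32² = (0.1094,-0.1094)
o2: d²=53 ≤ ρ²=56; F_rep = 28·(-2,7)/53² = (-0.0199,0.0698)
F = F_att + ΣF_rep = (8.3394,-5.2896)
Δp = p'−p = (0.4170,-0.2645); α = Δx/Fx = (1499231/3595520) / (1499231/179776) = 1/20
check: Δy/Fy = (-950943/3595520) / (-950943/179776) = 1/20 ✓

α = 1/20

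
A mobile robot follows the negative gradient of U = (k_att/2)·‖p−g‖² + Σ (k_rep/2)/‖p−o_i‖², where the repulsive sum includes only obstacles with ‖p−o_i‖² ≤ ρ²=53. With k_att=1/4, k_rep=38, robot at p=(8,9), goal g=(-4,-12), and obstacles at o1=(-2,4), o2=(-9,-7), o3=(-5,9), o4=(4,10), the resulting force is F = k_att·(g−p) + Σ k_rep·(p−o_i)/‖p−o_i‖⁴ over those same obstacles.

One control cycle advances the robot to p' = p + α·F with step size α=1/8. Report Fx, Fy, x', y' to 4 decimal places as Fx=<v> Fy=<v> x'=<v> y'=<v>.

F_att = 1/4·(g−p) = 1/4·(-12,-21) = (-3.0000,-5.2500)
o1: d²=125 > ρ²=53 → inactive
o2: d²=545 > ρ²=53 → inactive
o3: d²=169 > ρ²=53 → inactive
o4: d²=17 ≤ ρ²=53; F_rep = 38·(4,-1)/17² = (0.5260,-0.1315)
F = F_att + ΣF_rep = (-2.4740,-5.3815)
p' = p + 1/8·F = (7.6907,8.3273)

Fx=-2.4740 Fy=-5.3815 x'=7.6907 y'=8.3273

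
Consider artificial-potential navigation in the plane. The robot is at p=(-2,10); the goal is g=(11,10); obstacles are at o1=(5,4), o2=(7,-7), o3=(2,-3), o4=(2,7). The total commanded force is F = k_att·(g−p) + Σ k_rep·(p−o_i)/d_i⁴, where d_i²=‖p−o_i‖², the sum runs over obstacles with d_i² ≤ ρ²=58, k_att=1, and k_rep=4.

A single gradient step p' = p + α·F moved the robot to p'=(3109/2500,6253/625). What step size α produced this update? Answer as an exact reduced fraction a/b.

α = 1/4

F_att = 1·(g−p) = 1·(13,0) = (13.0000,0.0000)
o1: d²=85 > ρ²=58 → inactive
o2: d²=370 > ρ²=58 → inactive
o3: d²=185 > ρ²=58 → inactive
o4: d²=25 ≤ ρ²=58; F_rep = 4·(-4,3)/25² = (-0.0256,0.0192)
F = F_att + ΣF_rep = (12.9744,0.0192)
Δp = p'−p = (3.2436,0.0048); α = Δx/Fx = (8109/2500) / (8109/625) = 1/4
check: Δy/Fy = (3/625) / (12/625) = 1/4 ✓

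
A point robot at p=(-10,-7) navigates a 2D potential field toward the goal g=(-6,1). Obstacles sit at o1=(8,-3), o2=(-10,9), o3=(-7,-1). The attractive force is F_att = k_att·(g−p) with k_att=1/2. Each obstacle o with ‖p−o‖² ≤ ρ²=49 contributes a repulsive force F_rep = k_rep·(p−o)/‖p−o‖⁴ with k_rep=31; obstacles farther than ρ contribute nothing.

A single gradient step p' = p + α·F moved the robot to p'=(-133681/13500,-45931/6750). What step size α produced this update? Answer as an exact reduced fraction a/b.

F_att = 1/2·(g−p) = 1/2·(4,8) = (2.0000,4.0000)
o1: d²=340 > ρ²=49 → inactive
o2: d²=256 > ρ²=49 → inactive
o3: d²=45 ≤ ρ²=49; F_rep = 31·(-3,-6)/45² = (-0.0459,-0.0919)
F = F_att + ΣF_rep = (1.9541,3.9081)
Δp = p'−p = (0.0977,0.1954); α = Δx/Fx = (1319/13500) / (1319/675) = 1/20
check: Δy/Fy = (1319/6750) / (2638/675) = 1/20 ✓

α = 1/20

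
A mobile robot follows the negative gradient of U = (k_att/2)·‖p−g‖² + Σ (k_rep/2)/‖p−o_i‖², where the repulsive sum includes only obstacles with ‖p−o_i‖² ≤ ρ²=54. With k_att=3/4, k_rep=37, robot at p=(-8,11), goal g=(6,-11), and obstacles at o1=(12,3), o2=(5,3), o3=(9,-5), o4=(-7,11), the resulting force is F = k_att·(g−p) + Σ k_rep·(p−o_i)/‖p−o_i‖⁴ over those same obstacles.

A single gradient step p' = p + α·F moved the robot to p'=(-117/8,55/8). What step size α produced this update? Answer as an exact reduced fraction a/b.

α = 1/4

F_att = 3/4·(g−p) = 3/4·(14,-22) = (10.5000,-16.5000)
o1: d²=464 > ρ²=54 → inactive
o2: d²=233 > ρ²=54 → inactive
o3: d²=545 > ρ²=54 → inactive
o4: d²=1 ≤ ρ²=54; F_rep = 37·(-1,0)/1² = (-37.0000,0.0000)
F = F_att + ΣF_rep = (-26.5000,-16.5000)
Δp = p'−p = (-6.6250,-4.1250); α = Δx/Fx = (-53/8) / (-53/2) = 1/4
check: Δy/Fy = (-33/8) / (-33/2) = 1/4 ✓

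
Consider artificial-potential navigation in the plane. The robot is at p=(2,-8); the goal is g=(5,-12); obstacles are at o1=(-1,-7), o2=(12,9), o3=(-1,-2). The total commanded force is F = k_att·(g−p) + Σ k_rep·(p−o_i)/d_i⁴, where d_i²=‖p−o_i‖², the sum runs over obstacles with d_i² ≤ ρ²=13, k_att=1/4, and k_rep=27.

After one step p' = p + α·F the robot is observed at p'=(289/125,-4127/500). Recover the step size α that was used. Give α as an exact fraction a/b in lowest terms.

α = 1/5

F_att = 1/4·(g−p) = 1/4·(3,-4) = (0.7500,-1.0000)
o1: d²=10 ≤ ρ²=13; F_rep = 27·(3,-1)/10² = (0.8100,-0.2700)
o2: d²=389 > ρ²=13 → inactive
o3: d²=45 > ρ²=13 → inactive
F = F_att + ΣF_rep = (1.5600,-1.2700)
Δp = p'−p = (0.3120,-0.2540); α = Δx/Fx = (39/125) / (39/25) = 1/5
check: Δy/Fy = (-127/500) / (-127/100) = 1/5 ✓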